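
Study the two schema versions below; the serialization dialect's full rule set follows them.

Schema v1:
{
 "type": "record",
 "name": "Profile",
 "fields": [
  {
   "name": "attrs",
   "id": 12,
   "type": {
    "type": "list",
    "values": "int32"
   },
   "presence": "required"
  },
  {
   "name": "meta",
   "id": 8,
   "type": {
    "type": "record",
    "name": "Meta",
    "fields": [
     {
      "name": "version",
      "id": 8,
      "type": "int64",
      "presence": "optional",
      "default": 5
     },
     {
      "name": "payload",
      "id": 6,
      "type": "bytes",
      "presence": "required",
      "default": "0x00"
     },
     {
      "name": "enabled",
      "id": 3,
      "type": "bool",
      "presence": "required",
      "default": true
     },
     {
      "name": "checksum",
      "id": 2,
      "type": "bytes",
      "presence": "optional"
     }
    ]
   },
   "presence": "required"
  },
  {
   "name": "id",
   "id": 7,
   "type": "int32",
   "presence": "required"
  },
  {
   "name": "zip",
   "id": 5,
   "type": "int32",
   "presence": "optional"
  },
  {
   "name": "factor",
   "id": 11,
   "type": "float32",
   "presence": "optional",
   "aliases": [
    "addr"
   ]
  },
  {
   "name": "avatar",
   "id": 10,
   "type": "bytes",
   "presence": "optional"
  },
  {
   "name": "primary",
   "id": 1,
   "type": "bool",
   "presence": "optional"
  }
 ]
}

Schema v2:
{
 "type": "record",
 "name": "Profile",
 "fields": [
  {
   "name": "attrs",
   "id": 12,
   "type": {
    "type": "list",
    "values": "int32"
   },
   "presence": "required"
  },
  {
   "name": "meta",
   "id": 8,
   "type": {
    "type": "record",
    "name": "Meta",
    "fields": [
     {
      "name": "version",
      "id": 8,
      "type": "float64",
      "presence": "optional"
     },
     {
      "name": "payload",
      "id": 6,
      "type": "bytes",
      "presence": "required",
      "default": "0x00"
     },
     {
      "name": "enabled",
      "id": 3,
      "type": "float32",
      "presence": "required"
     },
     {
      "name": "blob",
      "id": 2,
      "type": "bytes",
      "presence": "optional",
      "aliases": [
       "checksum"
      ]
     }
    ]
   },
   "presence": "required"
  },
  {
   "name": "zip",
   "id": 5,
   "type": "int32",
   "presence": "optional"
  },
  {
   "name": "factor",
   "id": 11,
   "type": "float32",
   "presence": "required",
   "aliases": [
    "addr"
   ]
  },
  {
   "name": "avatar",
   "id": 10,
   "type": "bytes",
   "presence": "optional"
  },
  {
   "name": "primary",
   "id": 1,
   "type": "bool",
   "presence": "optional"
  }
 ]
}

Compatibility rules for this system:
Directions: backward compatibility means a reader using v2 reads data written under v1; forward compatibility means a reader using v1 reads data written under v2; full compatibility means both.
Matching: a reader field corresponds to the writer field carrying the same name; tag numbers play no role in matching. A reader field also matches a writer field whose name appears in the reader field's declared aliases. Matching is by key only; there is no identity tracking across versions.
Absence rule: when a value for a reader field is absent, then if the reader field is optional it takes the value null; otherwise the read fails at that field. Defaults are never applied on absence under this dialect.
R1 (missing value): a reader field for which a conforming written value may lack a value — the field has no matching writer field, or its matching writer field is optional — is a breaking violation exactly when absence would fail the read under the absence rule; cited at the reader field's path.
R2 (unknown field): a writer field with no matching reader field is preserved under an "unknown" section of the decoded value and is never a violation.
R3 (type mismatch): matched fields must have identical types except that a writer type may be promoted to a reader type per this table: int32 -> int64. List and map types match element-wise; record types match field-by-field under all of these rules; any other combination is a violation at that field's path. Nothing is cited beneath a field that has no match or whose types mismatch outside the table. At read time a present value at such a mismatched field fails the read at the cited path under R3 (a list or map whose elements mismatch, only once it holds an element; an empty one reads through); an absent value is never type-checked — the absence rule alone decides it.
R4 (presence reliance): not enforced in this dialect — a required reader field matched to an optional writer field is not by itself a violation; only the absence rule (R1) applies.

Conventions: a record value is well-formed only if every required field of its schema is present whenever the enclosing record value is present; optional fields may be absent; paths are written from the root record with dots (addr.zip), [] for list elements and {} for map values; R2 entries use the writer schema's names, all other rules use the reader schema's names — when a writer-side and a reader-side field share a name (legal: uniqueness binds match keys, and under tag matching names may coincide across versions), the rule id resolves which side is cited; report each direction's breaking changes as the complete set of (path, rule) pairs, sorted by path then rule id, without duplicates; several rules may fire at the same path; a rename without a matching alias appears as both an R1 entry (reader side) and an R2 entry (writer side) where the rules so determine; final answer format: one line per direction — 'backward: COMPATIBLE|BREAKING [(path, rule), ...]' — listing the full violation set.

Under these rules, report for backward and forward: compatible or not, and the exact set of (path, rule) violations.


the writer's type comes first in each Profile pair
backward analysis of Profile with v2 as reader and v1 as writer:
  attrs: paired with writer attrs (list<int32> -> list<int32>; writer required)
  meta: paired with writer meta (Meta -> Meta; writer required)
  zip: paired with writer zip (int32 -> int32; writer optional)
  factor: paired with writer factor (float32 -> float32; writer optional)
  avatar: paired with writer avatar (bytes -> bytes; writer optional)
  primary: paired with writer primary (bool -> bool; writer optional)
  id (writer side), unknown to reader
  meta.version: paired with writer meta.version (int64 -> float64; writer optional)
  meta.payload: paired with writer meta.payload (bytes -> bytes; writer required)
  meta.enabled: paired with writer meta.enabled (bool -> float32; writer required)
  meta.blob: paired with writer meta.checksum (bytes -> bytes; writer optional)
  breaking: (factor, R1)
  breaking: (meta.enabled, R3)
  breaking: (meta.version, R3)
  backward on Profile therefore BREAKING (3)
forward analysis of Profile with v1 as reader and v2 as writer:
  attrs: paired with writer attrs (list<int32> -> list<int32>; writer required)
  meta: paired with writer meta (Meta -> Meta; writer required)
  id: no writer-side match
  zip: paired with writer zip (int32 -> int32; writer optional)
  factor: paired with writer factor (float32 -> float32; writer required)
  avatar: paired with writer avatar (bytes -> bytes; writer optional)
  primary: paired with writer primary (bool -> bool; writer optional)
  meta.version: paired with writer meta.version (float64 -> int64; writer optional)
  meta.payload: paired with writer meta.payload (bytes -> bytes; writer required)
  meta.enabled: paired with writer meta.enabled (float32 -> bool; writer required)
  meta.checksum: no writer-side match
  meta.blob (writer side), unknown to reader
  breaking: (id, R1)
  breaking: (meta.enabled, R3)
  breaking: (meta.version, R3)
  forward on Profile therefore BREAKING (3)

backward: BREAKING [(factor, R1), (meta.enabled, R3), (meta.version, R3)]; forward: BREAKING [(id, R1), (meta.enabled, R3), (meta.version, R3)]


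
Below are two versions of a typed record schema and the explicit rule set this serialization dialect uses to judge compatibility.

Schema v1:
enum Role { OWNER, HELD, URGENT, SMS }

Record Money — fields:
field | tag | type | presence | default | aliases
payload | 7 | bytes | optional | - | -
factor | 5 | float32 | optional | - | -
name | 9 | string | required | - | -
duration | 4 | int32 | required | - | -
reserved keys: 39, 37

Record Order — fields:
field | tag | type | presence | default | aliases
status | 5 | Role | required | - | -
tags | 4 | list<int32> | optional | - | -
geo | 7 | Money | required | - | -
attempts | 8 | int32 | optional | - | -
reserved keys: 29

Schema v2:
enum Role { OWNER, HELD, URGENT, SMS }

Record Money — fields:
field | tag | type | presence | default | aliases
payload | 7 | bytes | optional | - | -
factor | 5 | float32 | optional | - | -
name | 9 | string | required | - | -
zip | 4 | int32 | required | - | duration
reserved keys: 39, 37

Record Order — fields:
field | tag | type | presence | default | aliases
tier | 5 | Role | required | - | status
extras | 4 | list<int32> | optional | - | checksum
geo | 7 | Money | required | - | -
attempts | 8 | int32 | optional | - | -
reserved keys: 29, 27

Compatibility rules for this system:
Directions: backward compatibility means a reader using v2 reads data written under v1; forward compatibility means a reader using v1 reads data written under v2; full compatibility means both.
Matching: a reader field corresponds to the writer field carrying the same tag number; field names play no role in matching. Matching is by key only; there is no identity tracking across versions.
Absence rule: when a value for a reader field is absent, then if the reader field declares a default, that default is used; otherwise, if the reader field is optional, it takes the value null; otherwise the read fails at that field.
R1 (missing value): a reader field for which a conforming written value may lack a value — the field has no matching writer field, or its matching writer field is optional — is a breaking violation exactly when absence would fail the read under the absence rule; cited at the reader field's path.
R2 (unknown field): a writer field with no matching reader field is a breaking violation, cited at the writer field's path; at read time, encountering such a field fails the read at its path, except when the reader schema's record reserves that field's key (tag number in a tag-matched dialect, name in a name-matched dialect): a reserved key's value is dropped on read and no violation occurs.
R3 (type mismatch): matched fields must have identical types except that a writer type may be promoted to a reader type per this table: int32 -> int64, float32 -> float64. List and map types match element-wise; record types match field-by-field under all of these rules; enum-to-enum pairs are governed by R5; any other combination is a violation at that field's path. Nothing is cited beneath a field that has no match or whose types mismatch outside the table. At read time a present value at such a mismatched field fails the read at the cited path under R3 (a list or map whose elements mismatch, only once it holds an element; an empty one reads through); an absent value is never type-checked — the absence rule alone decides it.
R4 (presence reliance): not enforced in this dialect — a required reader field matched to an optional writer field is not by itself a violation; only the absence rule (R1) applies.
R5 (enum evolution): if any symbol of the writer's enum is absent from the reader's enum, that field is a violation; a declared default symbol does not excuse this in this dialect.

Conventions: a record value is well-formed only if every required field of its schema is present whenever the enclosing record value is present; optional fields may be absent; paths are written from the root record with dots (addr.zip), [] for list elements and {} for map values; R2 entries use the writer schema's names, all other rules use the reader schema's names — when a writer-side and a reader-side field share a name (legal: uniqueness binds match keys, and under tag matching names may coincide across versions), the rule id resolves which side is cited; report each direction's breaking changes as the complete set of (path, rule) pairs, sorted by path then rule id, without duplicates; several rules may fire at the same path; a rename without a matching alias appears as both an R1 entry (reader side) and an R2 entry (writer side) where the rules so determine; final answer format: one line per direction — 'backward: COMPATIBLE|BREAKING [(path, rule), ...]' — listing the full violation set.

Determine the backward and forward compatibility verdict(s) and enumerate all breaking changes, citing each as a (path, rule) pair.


backward: COMPATIBLE []; forward: COMPATIBLE []

in Order below, arrows point writer -> reader
backward for Order (reader v2, writer v1):
  tier: paired with writer status (Role -> Role; writer required)
  extras: paired with writer tags (list<int32> -> list<int32>; writer optional)
  geo: paired with writer geo (Money -> Money; writer required)
  attempts: paired with writer attempts (int32 -> int32; writer optional)
  geo.payload: paired with writer geo.payload (bytes -> bytes; writer optional)
  geo.factor: paired with writer geo.factor (float32 -> float32; writer optional)
  geo.name: paired with writer geo.name (string -> string; writer required)
  geo.zip: paired with writer geo.duration (int32 -> int32; writer required)
  => backward verdict for Order: COMPATIBLE, no violations
forward for Order (reader v1, writer v2):
  status: paired with writer tier (Role -> Role; writer required)
  tags: paired with writer extras (list<int32> -> list<int32>; writer optional)
  geo: paired with writer geo (Money -> Money; writer required)
  attempts: paired with writer attempts (int32 -> int32; writer optional)
  geo.payload: paired with writer geo.payload (bytes -> bytes; writer optional)
  geo.factor: paired with writer geo.factor (float32 -> float32; writer optional)
  geo.name: paired with writer geo.name (string -> string; writer required)
  geo.duration: paired with writer geo.zip (int32 -> int32; writer required)
  => forward verdict for Order: COMPATIBLE, no violations


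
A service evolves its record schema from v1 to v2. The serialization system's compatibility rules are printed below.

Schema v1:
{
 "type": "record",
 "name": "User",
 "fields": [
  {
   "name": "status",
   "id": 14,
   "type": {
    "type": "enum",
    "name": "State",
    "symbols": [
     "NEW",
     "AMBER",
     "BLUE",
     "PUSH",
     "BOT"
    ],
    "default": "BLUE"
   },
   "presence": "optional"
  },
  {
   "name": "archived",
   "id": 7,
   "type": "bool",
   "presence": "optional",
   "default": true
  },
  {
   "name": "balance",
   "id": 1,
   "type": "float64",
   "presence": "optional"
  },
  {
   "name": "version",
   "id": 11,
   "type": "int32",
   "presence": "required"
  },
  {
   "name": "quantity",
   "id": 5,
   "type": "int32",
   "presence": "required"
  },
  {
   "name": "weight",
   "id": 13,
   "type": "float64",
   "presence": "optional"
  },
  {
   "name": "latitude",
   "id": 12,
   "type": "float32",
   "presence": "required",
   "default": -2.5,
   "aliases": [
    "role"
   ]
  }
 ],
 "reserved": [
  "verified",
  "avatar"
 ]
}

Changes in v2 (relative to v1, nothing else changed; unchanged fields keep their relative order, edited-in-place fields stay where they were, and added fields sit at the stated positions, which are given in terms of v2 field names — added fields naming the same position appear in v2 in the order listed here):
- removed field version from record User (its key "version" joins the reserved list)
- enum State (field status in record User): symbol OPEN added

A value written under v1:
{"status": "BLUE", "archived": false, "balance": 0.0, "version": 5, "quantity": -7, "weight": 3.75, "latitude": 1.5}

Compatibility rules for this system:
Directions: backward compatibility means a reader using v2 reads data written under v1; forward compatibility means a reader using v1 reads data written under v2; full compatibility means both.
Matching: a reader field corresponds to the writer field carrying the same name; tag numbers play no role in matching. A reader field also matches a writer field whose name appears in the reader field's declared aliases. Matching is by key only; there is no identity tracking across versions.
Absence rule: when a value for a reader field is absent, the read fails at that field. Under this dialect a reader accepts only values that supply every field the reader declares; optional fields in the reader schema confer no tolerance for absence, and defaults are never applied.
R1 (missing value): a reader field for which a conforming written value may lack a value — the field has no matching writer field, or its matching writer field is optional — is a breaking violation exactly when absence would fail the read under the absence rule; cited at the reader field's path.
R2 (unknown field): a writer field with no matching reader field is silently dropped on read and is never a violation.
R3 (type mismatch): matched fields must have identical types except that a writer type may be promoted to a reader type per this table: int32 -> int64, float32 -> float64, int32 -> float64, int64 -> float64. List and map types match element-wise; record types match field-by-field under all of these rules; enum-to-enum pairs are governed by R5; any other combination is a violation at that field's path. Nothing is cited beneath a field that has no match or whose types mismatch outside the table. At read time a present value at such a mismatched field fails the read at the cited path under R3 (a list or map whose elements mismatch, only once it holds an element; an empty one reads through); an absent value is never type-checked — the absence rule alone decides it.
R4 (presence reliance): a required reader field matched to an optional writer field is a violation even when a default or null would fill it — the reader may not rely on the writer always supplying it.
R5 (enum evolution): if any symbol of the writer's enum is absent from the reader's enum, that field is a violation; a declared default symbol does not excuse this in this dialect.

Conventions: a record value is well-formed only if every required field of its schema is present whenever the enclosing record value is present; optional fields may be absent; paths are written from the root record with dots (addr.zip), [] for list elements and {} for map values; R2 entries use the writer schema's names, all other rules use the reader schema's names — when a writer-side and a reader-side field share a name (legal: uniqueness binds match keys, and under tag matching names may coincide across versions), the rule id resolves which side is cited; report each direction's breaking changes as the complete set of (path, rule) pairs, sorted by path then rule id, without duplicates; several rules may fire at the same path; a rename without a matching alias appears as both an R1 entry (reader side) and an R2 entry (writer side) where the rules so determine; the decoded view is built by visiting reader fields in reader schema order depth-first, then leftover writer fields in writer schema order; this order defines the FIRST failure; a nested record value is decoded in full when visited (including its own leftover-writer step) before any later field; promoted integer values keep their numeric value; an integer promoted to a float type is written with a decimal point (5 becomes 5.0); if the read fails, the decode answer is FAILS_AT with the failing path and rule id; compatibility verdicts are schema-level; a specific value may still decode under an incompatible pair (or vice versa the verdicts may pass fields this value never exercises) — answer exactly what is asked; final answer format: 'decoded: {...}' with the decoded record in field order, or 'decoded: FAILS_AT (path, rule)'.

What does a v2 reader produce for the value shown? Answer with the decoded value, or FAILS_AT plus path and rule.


the writer's type comes first in each User pair
decode walk for User under reader schema v2:
  status := "BLUE"
  archived := false
  balance := 0.0
  quantity := -7
  weight := 3.75
  latitude := 1.5
  writer version: unknown -> dropped
  => decoded: {"status": "BLUE", "archived": false, "balance": 0.0, "quantity": -7, "weight": 3.75, "latitude": 1.5}
the rest of the User diff is inert for this question:
  enum State (field status in record User): symbol OPEN added -> changes User's schema-level verdicts only — the decode of this value is the same

decoded: {"status": "BLUE", "archived": false, "balance": 0.0, "quantity": -7, "weight": 3.75, "latitude": 1.5}


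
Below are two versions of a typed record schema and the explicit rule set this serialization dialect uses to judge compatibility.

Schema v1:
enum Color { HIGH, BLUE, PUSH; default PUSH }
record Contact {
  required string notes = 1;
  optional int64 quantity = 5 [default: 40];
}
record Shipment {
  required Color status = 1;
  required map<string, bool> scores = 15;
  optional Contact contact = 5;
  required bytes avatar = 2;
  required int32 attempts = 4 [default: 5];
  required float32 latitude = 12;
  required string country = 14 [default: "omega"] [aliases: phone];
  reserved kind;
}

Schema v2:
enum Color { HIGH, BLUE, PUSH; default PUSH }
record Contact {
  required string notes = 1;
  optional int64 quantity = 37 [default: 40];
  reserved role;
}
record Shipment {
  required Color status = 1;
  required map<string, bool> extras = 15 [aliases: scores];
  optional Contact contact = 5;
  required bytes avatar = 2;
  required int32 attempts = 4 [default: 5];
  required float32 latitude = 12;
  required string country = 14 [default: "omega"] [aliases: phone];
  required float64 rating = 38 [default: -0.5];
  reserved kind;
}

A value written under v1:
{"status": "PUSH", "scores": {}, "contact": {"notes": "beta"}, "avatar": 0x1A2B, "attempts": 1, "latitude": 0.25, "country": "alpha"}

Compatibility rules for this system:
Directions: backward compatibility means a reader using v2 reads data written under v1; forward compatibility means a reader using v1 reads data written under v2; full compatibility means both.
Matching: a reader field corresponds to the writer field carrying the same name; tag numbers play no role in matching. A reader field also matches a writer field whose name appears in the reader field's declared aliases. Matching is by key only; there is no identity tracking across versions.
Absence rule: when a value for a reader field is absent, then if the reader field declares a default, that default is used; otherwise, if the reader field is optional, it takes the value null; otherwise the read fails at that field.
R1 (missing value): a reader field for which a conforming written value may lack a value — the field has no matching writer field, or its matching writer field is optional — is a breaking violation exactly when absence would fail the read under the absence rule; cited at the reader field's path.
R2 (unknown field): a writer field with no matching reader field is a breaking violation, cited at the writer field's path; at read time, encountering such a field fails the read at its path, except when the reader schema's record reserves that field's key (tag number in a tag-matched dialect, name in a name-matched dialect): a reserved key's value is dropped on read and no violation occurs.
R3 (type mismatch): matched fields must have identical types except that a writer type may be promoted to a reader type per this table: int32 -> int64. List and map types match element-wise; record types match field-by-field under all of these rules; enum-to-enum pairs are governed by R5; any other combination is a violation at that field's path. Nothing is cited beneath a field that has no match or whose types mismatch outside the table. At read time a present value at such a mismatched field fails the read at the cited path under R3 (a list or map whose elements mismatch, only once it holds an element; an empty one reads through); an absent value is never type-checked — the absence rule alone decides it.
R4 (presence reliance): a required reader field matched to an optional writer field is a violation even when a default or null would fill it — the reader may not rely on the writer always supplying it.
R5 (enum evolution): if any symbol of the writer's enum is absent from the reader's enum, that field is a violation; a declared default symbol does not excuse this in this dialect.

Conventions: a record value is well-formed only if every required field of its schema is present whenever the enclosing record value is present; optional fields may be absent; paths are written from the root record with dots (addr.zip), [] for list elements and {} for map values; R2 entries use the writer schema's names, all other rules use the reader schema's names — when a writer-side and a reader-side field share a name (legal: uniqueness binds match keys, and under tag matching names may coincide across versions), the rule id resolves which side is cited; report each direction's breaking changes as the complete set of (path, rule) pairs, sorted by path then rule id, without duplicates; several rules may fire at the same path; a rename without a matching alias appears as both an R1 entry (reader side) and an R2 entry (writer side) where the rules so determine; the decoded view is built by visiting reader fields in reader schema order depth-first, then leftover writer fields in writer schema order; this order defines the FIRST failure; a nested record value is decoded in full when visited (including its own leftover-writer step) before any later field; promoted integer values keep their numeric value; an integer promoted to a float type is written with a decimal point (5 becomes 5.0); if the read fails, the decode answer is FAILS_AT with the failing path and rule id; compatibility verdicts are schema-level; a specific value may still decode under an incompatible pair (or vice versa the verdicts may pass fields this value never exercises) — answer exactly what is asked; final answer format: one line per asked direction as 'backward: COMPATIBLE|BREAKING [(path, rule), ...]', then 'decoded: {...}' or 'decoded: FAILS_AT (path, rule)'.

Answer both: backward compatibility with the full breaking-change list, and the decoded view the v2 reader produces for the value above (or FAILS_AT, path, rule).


backward: COMPATIBLE []; decoded: {"status": "PUSH", "extras": {}, "contact": {"notes": "beta", "quantity": 40}, "avatar": 0x1A2B, "attempts": 1, "latitude": 0.25, "country": "alpha", "rating": -0.5}

in Shipment below, arrows point writer -> reader
backward analysis of Shipment with v2 as reader and v1 as writer:
  writer required, Color -> Color: reader status maps from writer status
  writer required, map<string, bool> -> map<string, bool>: reader extras maps from writer scores
  writer optional, Contact -> Contact: reader contact maps from writer contact
  writer required, bytes -> bytes: reader avatar maps from writer avatar
  writer required, int32 -> int32: reader attempts maps from writer attempts
  writer required, float32 -> float32: reader latitude maps from writer latitude
  writer required, string -> string: reader country maps from writer country
  rating: no writer match
  writer required, string -> string: reader contact.notes maps from writer contact.notes
  writer optional, int64 -> int64: reader contact.quantity maps from writer contact.quantity
  => backward: COMPATIBLE
decode walk for Shipment under reader schema v2:
  status := "PUSH"
  extras := {} (from writer scores)
  contact.notes := "beta"
  contact.quantity := 40 (no value, default fills)
  avatar := 0x1A2B
  attempts := 1
  latitude := 0.25
  country := "alpha"
  rating := -0.5 (no value, default fills)
  => decoded: {"status": "PUSH", "extras": {}, "contact": {"notes": "beta", "quantity": 40}, "avatar": 0x1A2B, "attempts": 1, "latitude": 0.25, "country": "alpha", "rating": -0.5}
the rest of the Shipment diff is inert for this question:
  field quantity in record Contact: tag 5 changed to 37 -> fires no rule on Shipment, leaving the asked answer as it is


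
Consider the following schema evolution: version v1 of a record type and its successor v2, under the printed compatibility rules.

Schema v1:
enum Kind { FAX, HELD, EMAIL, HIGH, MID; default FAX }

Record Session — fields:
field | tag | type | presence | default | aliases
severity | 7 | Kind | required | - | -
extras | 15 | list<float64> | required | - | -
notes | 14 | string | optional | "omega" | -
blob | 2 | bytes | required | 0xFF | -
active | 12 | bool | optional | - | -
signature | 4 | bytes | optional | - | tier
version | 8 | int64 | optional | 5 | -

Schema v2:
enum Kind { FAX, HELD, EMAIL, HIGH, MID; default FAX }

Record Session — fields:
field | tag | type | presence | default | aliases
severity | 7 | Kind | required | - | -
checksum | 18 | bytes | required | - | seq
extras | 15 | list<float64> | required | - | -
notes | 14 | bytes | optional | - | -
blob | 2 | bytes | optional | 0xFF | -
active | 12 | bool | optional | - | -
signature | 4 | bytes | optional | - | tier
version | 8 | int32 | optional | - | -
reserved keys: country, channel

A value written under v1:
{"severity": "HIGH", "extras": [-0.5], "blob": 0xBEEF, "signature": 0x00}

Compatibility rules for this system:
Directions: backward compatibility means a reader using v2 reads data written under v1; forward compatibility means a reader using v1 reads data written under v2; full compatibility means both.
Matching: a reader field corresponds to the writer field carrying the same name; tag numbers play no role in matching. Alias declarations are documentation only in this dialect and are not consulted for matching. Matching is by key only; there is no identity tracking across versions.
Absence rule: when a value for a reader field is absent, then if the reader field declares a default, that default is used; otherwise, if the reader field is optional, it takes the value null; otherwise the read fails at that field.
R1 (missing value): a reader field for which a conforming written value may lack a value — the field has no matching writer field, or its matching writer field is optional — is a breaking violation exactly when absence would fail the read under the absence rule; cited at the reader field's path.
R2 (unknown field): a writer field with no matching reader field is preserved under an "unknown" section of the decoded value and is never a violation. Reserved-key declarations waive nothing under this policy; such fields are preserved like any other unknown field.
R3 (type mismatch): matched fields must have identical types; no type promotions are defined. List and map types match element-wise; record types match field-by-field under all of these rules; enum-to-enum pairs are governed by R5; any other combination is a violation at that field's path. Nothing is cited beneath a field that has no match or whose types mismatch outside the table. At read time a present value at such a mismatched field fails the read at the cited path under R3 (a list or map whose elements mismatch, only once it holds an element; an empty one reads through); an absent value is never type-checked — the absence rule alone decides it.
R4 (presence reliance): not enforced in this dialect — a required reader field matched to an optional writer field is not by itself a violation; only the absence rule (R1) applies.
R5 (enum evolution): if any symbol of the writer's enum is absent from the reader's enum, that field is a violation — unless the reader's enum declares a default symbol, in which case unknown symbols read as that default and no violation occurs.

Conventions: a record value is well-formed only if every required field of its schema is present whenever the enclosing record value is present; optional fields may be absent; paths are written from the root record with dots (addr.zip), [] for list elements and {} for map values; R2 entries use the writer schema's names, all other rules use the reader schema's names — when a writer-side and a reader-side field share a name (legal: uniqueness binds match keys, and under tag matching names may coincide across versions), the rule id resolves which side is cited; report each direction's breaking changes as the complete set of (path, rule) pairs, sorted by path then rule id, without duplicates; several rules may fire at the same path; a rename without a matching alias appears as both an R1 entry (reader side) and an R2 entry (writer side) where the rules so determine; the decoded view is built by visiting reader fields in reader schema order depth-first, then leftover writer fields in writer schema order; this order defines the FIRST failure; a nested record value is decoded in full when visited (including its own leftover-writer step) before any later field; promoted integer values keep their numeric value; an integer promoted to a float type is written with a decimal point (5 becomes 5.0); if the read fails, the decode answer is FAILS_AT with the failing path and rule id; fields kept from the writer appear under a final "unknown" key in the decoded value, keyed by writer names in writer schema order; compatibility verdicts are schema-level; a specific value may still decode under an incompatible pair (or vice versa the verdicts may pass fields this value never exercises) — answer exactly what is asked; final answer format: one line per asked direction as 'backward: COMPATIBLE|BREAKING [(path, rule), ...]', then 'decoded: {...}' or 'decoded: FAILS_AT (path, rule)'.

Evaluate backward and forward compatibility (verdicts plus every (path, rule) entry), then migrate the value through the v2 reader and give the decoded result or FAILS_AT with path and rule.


backward: BREAKING [(checksum, R1), (notes, R3), (version, R3)]; forward: BREAKING [(notes, R3), (version, R3)]; decoded: FAILS_AT (checksum, R1)

the writer's type comes first in each Session pair
backward pass over Session, reader schema v2, writer schema v1:
  severity <- severity (Kind -> Kind, writer required)
  checksum: no writer-side match
  extras <- extras (list<float64> -> list<float64>, writer required)
  notes <- notes (string -> bytes, writer optional)
  blob <- blob (bytes -> bytes, writer required)
  active <- active (bool -> bool, writer optional)
  signature <- signature (bytes -> bytes, writer optional)
  version <- version (int64 -> int32, writer optional)
  rule R1 violated at checksum
  rule R3 violated at notes
  rule R3 violated at version
  backward on Session therefore BREAKING (3)
forward pass over Session, reader schema v1, writer schema v2:
  severity <- severity (Kind -> Kind, writer required)
  extras <- extras (list<float64> -> list<float64>, writer required)
  notes <- notes (bytes -> string, writer optional)
  blob <- blob (bytes -> bytes, writer optional)
  active <- active (bool -> bool, writer optional)
  signature <- signature (bytes -> bytes, writer optional)
  version <- version (int32 -> int64, writer optional)
  leftover writer field: checksum
  rule R3 violated at notes
  rule R3 violated at version
  forward on Session therefore BREAKING (2)
decode walk for Session under reader schema v2:
  severity := "HIGH"
  read fails at checksum under R1 (no fill)
  => FAILS_AT (checksum, R1)


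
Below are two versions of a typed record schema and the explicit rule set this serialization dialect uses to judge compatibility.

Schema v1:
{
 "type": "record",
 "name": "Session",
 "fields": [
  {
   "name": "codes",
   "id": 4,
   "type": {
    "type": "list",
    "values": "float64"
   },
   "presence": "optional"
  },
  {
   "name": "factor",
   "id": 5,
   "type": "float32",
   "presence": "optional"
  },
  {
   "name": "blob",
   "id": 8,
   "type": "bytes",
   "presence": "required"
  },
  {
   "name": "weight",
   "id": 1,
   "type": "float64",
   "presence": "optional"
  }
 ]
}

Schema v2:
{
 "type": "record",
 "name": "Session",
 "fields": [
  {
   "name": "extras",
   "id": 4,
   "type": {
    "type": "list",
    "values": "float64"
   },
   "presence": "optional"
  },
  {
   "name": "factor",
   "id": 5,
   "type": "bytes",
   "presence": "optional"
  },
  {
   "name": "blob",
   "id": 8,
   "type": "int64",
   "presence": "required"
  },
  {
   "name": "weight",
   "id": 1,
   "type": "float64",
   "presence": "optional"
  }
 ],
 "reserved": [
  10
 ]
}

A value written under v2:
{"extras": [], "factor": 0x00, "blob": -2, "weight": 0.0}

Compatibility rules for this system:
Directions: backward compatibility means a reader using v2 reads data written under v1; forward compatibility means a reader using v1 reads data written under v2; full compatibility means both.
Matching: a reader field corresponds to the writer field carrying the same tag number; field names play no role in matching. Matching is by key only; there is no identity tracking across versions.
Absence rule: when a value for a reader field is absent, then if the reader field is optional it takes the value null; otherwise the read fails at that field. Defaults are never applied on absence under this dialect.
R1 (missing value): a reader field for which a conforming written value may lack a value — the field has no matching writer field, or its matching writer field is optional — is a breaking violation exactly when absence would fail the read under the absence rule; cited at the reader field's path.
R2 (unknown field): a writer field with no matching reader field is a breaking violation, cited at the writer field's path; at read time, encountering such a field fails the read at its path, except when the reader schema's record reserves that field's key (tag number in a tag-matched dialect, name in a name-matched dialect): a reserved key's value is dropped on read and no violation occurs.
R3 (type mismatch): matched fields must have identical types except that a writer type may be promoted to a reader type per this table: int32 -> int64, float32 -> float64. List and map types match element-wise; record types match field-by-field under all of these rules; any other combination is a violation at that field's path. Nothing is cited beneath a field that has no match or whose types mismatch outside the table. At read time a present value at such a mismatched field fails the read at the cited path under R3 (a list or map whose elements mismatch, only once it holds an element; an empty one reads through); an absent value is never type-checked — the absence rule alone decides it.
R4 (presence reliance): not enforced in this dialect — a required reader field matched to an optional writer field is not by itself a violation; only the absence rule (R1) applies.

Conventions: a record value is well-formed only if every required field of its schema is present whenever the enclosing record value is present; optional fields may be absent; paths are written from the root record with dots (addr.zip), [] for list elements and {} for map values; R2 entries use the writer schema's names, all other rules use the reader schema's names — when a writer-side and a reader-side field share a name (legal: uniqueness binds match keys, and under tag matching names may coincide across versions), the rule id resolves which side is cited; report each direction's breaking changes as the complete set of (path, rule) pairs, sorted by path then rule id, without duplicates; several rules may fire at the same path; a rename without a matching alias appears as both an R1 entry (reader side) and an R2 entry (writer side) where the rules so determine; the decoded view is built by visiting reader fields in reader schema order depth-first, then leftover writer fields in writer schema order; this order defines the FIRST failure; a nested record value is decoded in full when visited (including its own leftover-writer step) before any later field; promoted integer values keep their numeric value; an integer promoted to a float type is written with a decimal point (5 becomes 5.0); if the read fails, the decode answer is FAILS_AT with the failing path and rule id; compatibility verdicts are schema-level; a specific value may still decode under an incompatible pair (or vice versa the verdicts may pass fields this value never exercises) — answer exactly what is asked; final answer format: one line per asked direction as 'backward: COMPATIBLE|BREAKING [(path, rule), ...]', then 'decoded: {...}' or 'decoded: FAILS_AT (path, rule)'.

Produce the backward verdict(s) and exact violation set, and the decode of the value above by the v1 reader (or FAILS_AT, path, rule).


backward: BREAKING [(blob, R3), (factor, R3)]; decoded: FAILS_AT (factor, R3)

the writer's type comes first in each Session pair
backward on Session — v2 reading data written by v1:
  writer optional, list<float64> -> list<float64>: reader extras maps from writer codes
  writer optional, float32 -> bytes: reader factor maps from writer factor
  writer required, bytes -> int64: reader blob maps from writer blob
  writer optional, float64 -> float64: reader weight maps from writer weight
  R3 fires at blob
  R3 fires at factor
  => backward: BREAKING (2)
decoding the Session value with the v1 reader:
  codes := [] (from writer extras)
  read fails at factor under R3
  => FAILS_AT (factor, R3)
the rest of the Session diff is inert for this question:
  renamed field codes to extras in record Session -> triggers nothing under Session's printed rules — same verdict
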